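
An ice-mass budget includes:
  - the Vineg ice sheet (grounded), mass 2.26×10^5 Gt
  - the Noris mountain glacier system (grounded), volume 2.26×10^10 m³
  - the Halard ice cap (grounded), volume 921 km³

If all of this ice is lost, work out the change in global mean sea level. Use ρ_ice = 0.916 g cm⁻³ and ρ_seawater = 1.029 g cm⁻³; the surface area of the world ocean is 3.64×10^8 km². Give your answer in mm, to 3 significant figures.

Vineg: 2.26×10^5 Gt = 2.260×10^17 kg; dividing by ρ_w = 1.029 g cm⁻³ = 1029 kg m⁻³ gives 2.196×10^14 m³ of water.
Noris: 2.26×10^10 m³ × (916/1029) = 2.012×10^10 m³ of water.
Halard: 921 km³ × (916/1029) = 819.9 km³ of water.
Total added water ≈ 2.205×10^14 m³ over 3.64×10^14 m² → Δh = 0.606 m = 606 mm.

≈ 606 mm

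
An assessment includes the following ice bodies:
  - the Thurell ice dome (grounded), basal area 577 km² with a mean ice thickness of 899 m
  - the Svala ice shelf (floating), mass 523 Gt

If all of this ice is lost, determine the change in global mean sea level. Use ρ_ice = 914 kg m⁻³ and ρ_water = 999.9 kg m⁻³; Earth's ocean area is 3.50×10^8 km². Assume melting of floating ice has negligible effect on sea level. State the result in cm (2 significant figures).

≈ 0.14 cm

Thurell: ice volume = 577 km² × 899 m = 518.7 km³; 518.7 × (914/999.9) = 474.2 km³ of water.
The Svala ice shelf is floating and already displaces its own weight of water, so its melt adds essentially nothing to sea level.
Total added water ≈ 4.742×10^11 m³ over 3.50×10^14 m² → Δh = 1.35×10^-3 m = 0.14 cm.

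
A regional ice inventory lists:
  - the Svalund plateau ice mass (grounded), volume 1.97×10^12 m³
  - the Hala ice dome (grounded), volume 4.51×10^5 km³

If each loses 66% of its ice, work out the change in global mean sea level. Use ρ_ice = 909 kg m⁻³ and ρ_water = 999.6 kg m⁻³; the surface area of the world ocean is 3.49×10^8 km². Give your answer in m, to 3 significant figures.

Svalund: 0.66 × 1.97×10^12 m³ × (909/999.6) = 1.182×10^12 m³ of water.
Hala: 0.66 × 4.51×10^5 km³ × (909/999.6) = 2.707×10^5 km³ of water.
Total added water ≈ 2.719×10^14 m³ over 3.49×10^14 m² → Δh = 0.779 m.

≈ 0.779 m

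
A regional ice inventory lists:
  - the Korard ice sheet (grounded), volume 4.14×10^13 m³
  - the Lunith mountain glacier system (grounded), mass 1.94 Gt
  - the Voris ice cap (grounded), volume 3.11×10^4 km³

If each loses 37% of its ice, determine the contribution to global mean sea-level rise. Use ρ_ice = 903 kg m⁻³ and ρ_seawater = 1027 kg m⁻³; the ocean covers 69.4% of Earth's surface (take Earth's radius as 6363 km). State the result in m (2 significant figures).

Korard: 0.37 × 4.14×10^13 m³ × (903/1027) = 1.347×10^13 m³ of water.
Lunith: 0.37 × 1.94 Gt = 7.178×10^11 kg; dividing by ρ_w = 1027 kg m⁻³ gives 6.989×10^8 m³ of water.
Voris: 0.37 × 3.11×10^4 km³ × (903/1027) = 1.012×10^4 km³ of water.
Total added water ≈ 2.359×10^13 m³ over 3.53×10^14 m² → Δh = 0.0668 m.

≈ 0.067 m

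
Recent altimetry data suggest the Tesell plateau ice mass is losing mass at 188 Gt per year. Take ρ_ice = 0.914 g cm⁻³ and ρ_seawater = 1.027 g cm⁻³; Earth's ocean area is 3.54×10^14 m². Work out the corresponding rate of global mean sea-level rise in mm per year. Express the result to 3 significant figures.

ρ_w = 1.027 g cm⁻³ = 1027 kg m⁻³. Annual water volume added = 188 Gt / ρ_w = 1.880×10^14 kg / 1027 kg m⁻³ = 1.831×10^11 m³.
Δh per year = 1.831×10^11 / 3.54×10^14 = 5.17×10^-4 m = 0.517 mm.

≈ 0.517 mm/yr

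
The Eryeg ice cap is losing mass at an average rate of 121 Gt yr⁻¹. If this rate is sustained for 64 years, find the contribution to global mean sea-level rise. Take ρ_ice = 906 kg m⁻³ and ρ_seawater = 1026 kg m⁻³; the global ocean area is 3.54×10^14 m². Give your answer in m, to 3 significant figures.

Total mass lost = 121 Gt/yr × 64 yr = 7744 Gt = 7.744×10^15 kg.
ρ_w = 1026 kg m⁻³, so water volume = 7.744×10^15 / 1026 = 7.548×10^12 m³.
Δh = 7.548×10^12 / 3.54×10^14 = 0.0213 m.

≈ 0.0213 m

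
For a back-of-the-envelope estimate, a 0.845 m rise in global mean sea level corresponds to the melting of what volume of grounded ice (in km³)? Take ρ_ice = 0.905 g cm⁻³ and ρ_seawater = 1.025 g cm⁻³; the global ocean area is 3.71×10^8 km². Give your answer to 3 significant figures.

≈ 3.55×10^5 km³

Required water volume = Δh × A = 0.845 m × 3.71×10^14 m² = 3.135×10^14 m³ = 3.135×10^5 km³.
Ice volume = water volume × ρ_w/ρ_ice = 3.135×10^5 × 1025/905 = 3.55×10^5 km³.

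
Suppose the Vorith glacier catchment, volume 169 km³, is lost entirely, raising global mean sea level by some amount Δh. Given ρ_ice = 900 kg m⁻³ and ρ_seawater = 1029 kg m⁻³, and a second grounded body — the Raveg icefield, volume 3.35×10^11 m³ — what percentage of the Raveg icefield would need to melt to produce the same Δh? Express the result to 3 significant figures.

Equal sea-level rise means equal mass of meltwater, i.e. equal mass of ice lost.
Ice mass of Vorith: 1.521×10^14 kg; ice mass of Raveg: 3.015×10^14 kg.
Fraction required = 1.521×10^14 / 3.015×10^14 = 0.504 → 50.4 %.

≈ 50.4 %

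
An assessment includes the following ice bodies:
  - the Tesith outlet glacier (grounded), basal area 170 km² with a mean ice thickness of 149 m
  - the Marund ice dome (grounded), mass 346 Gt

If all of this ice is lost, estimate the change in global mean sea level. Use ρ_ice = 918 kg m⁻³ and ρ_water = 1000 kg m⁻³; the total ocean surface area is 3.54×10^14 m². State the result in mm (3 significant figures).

Tesith: ice volume = 170 km² × 149 m = 25.33 km³; 25.33 × (918/1000) = 23.25 km³ of water.
Marund: 346 Gt = 3.460×10^14 kg; dividing by ρ_w = 1000 kg m⁻³ gives 3.460×10^11 m³ of water.
Total added water ≈ 3.693×10^11 m³ over 3.54×10^14 m² → Δh = 1.04×10^-3 m = 1.04 mm.

≈ 1.04 mm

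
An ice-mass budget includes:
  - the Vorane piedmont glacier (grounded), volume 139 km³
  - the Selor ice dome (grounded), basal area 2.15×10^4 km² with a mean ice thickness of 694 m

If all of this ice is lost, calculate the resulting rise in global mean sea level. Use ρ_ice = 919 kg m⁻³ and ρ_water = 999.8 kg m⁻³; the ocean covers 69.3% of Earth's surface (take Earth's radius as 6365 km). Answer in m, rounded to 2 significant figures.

Vorane: 139 km³ × (919/999.8) = 127.8 km³ of water.
Selor: ice volume = 2.15×10^4 km² × 694 m = 1.492×10^4 km³; 1.492×10^4 × (919/999.8) = 1.372×10^4 km³ of water.
Total added water ≈ 1.384×10^13 m³ over 3.53×10^14 m² → Δh = 0.0392 m.

≈ 0.039 m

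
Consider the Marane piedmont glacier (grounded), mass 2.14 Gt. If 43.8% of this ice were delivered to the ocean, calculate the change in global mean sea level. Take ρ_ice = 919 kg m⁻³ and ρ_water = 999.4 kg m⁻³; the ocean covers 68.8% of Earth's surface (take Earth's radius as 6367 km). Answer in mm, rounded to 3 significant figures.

≈ 2.68×10^-3 mm

Marane: 0.438 × 2.14 Gt = 9.373×10^11 kg; dividing by ρ_w = 999.4 kg m⁻³ gives 9.379×10^8 m³ of water.
Spread over 3.50×10^14 m² of ocean, Δh = 9.379×10^8 / 3.50×10^14 = 2.68×10^-6 m = 2.68×10^-3 mm.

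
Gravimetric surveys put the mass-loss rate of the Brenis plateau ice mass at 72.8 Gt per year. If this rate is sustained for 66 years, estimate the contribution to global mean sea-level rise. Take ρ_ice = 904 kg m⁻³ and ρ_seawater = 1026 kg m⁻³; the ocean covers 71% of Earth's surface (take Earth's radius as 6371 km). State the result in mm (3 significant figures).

Total mass lost = 72.8 Gt/yr × 66 yr = 4805 Gt = 4.805×10^15 kg.
ρ_w = 1026 kg m⁻³, so water volume = 4.805×10^15 / 1026 = 4.683×10^12 m³.
Δh = 4.683×10^12 / 3.62×10^14 = 0.0129 m = 12.9 mm.

≈ 12.9 mm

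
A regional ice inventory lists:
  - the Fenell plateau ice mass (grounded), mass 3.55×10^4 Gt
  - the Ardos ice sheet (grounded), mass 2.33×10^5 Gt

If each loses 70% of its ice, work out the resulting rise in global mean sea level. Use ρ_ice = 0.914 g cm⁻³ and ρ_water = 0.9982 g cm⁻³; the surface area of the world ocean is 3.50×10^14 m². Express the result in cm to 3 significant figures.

Fenell: 0.7 × 3.55×10^4 Gt = 2.485×10^16 kg; dividing by ρ_w = 0.9982 g cm⁻³ = 998.2 kg m⁻³ gives 2.489×10^13 m³ of water.
Ardos: 0.7 × 2.33×10^5 Gt = 1.631×10^17 kg; dividing by ρ_w = 998.2 kg m⁻³ gives 1.634×10^14 m³ of water.
Total added water ≈ 1.883×10^14 m³ over 3.50×10^14 m² → Δh = 0.538 m = 53.8 cm.

≈ 53.8 cm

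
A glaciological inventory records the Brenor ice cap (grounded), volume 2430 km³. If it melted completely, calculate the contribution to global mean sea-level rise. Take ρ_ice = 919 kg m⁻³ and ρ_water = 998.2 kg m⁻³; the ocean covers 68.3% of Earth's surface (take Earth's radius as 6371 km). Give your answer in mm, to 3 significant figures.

≈ 6.42 mm

Brenor: 2430 km³ × (919/998.2) = 2237 km³ of water.
Spread over 3.48×10^14 m² of ocean, Δh = 2.237×10^12 / 3.48×10^14 = 6.42×10^-3 m = 6.42 mm.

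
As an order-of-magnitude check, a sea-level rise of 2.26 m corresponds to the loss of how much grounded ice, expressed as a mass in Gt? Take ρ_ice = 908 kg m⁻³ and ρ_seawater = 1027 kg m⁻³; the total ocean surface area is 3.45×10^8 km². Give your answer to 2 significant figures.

≈ 8.0×10^5 Gt

Required water volume = Δh × A = 2.26 m × 3.45×10^14 m² = 7.797×10^14 m³.
ρ_w = 1027 kg m⁻³, so the mass of water = 7.797×10^14 m³ × 1027 kg m⁻³ = 8.008×10^17 kg = 8.0×10^5 Gt (and the same mass of ice, by conservation).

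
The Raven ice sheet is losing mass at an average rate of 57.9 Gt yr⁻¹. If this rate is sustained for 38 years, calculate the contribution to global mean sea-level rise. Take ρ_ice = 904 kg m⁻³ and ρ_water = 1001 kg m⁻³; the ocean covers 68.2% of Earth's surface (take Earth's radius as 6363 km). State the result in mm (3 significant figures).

Total mass lost = 57.9 Gt/yr × 38 yr = 2200 Gt = 2.200×10^15 kg.
ρ_w = 1001 kg m⁻³, so water volume = 2.200×10^15 / 1001 = 2.198×10^12 m³.
Δh = 2.198×10^12 / 3.47×10^14 = 6.33×10^-3 m = 6.33 mm.

≈ 6.33 mm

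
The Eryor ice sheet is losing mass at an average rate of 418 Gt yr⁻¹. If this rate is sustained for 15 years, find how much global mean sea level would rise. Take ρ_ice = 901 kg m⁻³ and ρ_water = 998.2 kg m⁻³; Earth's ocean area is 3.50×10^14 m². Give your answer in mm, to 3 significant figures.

Total mass lost = 418 Gt/yr × 15 yr = 6270 Gt = 6.270×10^15 kg.
ρ_w = 998.2 kg m⁻³, so water volume = 6.270×10^15 / 998.2 = 6.281×10^12 m³.
Δh = 6.281×10^12 / 3.50×10^14 = 0.0179 m = 17.9 mm.

≈ 17.9 mm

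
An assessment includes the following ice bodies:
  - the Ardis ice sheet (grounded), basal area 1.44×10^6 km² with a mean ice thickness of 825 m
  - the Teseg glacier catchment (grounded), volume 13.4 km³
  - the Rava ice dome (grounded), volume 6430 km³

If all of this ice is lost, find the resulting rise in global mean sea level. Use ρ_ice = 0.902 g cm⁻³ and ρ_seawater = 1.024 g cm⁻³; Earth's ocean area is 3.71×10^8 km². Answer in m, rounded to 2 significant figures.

≈ 2.8 m

Ardis: ice volume = 1.44×10^6 km² × 825 m = 1.188×10^6 km³; 1.188×10^6 × (902/1024) = 1.046×10^6 km³ of water.
Teseg: 13.4 km³ × (902/1024) = 11.80 km³ of water.
Rava: 6430 km³ × (902/1024) = 5664 km³ of water.
Total added water ≈ 1.052×10^15 m³ over 3.71×10^14 m² → Δh = 2.84 m.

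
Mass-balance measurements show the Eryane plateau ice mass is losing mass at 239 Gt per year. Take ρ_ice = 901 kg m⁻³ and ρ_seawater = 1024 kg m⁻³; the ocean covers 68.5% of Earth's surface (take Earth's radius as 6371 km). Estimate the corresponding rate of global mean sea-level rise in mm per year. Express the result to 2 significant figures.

ρ_w = 1024 kg m⁻³. Annual water volume added = 239 Gt / ρ_w = 2.390×10^14 kg / 1024 kg m⁻³ = 2.334×10^11 m³.
Δh per year = 2.334×10^11 / 3.49×10^14 = 6.68×10^-4 m = 0.67 mm.

≈ 0.67 mm/yr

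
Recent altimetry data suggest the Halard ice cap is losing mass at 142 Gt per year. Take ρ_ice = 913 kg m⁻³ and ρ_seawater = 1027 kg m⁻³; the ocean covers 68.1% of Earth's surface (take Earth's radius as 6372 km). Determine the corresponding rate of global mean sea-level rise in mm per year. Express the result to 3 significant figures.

ρ_w = 1027 kg m⁻³. Annual water volume added = 142 Gt / ρ_w = 1.420×10^14 kg / 1027 kg m⁻³ = 1.383×10^11 m³.
Δh per year = 1.383×10^11 / 3.47×10^14 = 3.98×10^-4 m = 0.398 mm.

≈ 0.398 mm/yr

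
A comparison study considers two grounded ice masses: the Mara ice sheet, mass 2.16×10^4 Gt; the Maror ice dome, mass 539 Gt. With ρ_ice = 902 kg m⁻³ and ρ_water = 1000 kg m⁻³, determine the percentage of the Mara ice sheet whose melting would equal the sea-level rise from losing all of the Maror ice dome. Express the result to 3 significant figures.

≈ 2.50 %

Equal sea-level rise means equal mass of meltwater, i.e. equal mass of ice lost.
Ice mass of Maror: 5.390×10^14 kg; ice mass of Mara: 2.160×10^16 kg.
Fraction required = 5.390×10^14 / 2.160×10^16 = 0.0250 → 2.50 %.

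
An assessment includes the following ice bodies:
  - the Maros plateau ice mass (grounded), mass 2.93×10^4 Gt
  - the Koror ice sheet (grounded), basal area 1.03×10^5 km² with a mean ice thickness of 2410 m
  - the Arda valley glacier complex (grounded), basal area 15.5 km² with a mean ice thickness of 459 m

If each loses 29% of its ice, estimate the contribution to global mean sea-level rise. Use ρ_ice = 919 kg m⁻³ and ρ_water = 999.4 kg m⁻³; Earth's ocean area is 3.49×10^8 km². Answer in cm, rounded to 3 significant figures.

≈ 21.4 cm

Maros: 0.29 × 2.93×10^4 Gt = 8.497×10^15 kg; dividing by ρ_w = 999.4 kg m⁻³ gives 8.502×10^12 m³ of water.
Koror: ice volume = 1.03×10^5 km² × 2410 m = 2.482×10^5 km³; 0.29 × 2.482×10^5 × (919/999.4) = 6.620×10^4 km³ of water.
Arda: ice volume = 15.5 km² × 459 m = 7.114 km³; 0.29 × 7.114 × (919/999.4) = 1.897 km³ of water.
Total added water ≈ 7.470×10^13 m³ over 3.49×10^14 m² → Δh = 0.214 m = 21.4 cm.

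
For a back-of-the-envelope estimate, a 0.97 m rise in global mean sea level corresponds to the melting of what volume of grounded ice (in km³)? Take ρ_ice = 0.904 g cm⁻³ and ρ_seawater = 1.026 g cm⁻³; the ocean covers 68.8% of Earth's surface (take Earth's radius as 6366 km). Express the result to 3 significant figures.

≈ 3.86×10^5 km³

Required water volume = Δh × A = 0.97 m × 3.50×10^14 m² = 3.399×10^14 m³ = 3.399×10^5 km³.
Ice volume = water volume × ρ_w/ρ_ice = 3.399×10^5 × 1026/904 = 3.86×10^5 km³.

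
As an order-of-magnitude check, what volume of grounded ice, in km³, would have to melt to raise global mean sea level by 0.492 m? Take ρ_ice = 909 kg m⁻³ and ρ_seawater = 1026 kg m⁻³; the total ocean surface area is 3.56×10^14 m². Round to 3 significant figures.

Required water volume = Δh × A = 0.492 m × 3.56×10^14 m² = 1.752×10^14 m³ = 1.752×10^5 km³.
Ice volume = water volume × ρ_w/ρ_ice = 1.752×10^5 × 1026/909 = 1.98×10^5 km³.

≈ 1.98×10^5 km³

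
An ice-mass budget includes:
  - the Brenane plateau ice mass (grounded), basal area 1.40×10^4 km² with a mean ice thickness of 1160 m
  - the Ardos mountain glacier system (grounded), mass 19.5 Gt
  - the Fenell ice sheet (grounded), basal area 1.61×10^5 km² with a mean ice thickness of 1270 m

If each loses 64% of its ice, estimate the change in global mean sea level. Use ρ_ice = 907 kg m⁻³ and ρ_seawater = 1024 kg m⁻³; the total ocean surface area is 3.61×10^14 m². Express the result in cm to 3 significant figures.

≈ 34.7 cm

Brenane: ice volume = 1.40×10^4 km² × 1160 m = 1.624×10^4 km³; 0.64 × 1.624×10^4 × (907/1024) = 9206 km³ of water.
Ardos: 0.64 × 19.5 Gt = 1.248×10^13 kg; dividing by ρ_w = 1024 kg m⁻³ gives 1.219×10^10 m³ of water.
Fenell: ice volume = 1.61×10^5 km² × 1270 m = 2.045×10^5 km³; 0.64 × 2.045×10^5 × (907/1024) = 1.159×10^5 km³ of water.
Total added water ≈ 1.251×10^14 m³ over 3.61×10^14 m² → Δh = 0.347 m = 34.7 cm.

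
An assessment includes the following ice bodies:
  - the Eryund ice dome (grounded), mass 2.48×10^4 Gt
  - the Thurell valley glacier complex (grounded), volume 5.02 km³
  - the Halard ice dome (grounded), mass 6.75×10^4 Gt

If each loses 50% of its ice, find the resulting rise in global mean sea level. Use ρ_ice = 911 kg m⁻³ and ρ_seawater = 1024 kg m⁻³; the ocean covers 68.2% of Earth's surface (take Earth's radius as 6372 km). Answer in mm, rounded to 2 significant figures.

Eryund: 0.5 × 2.48×10^4 Gt = 1.240×10^16 kg; dividing by ρ_w = 1024 kg m⁻³ gives 1.211×10^13 m³ of water.
Thurell: 0.5 × 5.02 km³ × (911/1024) = 2.233 km³ of water.
Halard: 0.5 × 6.75×10^4 Gt = 3.375×10^16 kg; dividing by ρ_w = 1024 kg m⁻³ gives 3.296×10^13 m³ of water.
Total added water ≈ 4.507×10^13 m³ over 3.48×10^14 m² → Δh = 0.130 m = 130 mm.

≈ 130 mm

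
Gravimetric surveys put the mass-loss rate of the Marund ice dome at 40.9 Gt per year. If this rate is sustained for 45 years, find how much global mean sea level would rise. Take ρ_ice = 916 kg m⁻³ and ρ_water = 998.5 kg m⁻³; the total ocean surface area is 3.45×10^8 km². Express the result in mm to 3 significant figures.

Total mass lost = 40.9 Gt/yr × 45 yr = 1840 Gt = 1.840×10^15 kg.
ρ_w = 998.5 kg m⁻³, so water volume = 1.840×10^15 / 998.5 = 1.843×10^12 m³.
Δh = 1.843×10^12 / 3.45×10^14 = 5.34×10^-3 m = 5.34 mm.

≈ 5.34 mm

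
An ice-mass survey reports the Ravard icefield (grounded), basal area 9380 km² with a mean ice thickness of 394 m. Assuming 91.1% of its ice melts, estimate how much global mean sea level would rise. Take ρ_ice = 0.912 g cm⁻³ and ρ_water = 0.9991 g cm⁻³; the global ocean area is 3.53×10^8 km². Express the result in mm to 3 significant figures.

≈ 8.71 mm

Ravard: ice volume = 9380 km² × 394 m = 3696 km³; 0.911 × 3696 × (912/999.1) = 3073 km³ of water.
Spread over 3.53×10^14 m² of ocean, Δh = 3.073×10^12 / 3.53×10^14 = 8.71×10^-3 m = 8.71 mm.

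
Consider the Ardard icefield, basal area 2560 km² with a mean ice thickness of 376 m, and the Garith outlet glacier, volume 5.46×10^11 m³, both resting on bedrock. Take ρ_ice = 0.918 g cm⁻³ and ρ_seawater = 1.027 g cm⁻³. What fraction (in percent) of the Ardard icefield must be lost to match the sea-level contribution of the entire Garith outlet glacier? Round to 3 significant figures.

≈ 56.7 %

Equal sea-level rise means equal mass of meltwater, i.e. equal mass of ice lost.
Ice mass of Garith: 5.012×10^14 kg; ice mass of Ardard: 8.836×10^14 kg.
Fraction required = 5.012×10^14 / 8.836×10^14 = 0.567 → 56.7 %.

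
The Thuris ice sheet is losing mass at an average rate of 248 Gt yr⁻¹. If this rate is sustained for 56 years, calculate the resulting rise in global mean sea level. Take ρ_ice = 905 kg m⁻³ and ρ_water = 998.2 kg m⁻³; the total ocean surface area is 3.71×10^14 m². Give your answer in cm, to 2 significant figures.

Total mass lost = 248 Gt/yr × 56 yr = 1.389×10^4 Gt = 1.389×10^16 kg.
ρ_w = 998.2 kg m⁻³, so water volume = 1.389×10^16 / 998.2 = 1.391×10^13 m³.
Δh = 1.391×10^13 / 3.71×10^14 = 0.0375 m = 3.8 cm.

≈ 3.8 cm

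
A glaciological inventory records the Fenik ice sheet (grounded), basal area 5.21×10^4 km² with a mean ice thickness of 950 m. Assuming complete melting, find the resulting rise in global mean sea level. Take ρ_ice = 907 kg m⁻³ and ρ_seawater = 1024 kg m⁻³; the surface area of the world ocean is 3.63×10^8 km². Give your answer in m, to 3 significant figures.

≈ 0.121 m

Fenik: ice volume = 5.21×10^4 km² × 950 m = 4.950×10^4 km³; 4.950×10^4 × (907/1024) = 4.384×10^4 km³ of water.
Spread over 3.63×10^14 m² of ocean, Δh = 4.384×10^13 / 3.63×10^14 = 0.121 m.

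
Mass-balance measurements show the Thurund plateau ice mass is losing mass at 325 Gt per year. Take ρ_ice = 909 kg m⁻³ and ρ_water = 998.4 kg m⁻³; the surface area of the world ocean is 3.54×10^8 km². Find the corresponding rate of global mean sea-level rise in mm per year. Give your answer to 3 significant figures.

≈ 0.920 mm/yr

ρ_w = 998.4 kg m⁻³. Annual water volume added = 325 Gt / ρ_w = 3.250×10^14 kg / 998.4 kg m⁻³ = 3.255×10^11 m³.
Δh per year = 3.255×10^11 / 3.54×10^14 = 9.20×10^-4 m = 0.920 mm.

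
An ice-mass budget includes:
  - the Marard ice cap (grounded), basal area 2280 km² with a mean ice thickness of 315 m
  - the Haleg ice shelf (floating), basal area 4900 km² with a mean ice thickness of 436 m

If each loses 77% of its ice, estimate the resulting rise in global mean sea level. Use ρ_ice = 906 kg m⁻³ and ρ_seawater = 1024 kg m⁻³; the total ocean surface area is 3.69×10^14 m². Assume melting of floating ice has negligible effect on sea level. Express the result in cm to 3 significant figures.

≈ 0.133 cm

Marard: ice volume = 2280 km² × 315 m = 718.2 km³; 0.77 × 718.2 × (906/1024) = 489.3 km³ of water.
The Haleg ice shelf is floating and already displaces its own weight of water, so its melt adds essentially nothing to sea level.
Total added water ≈ 4.893×10^11 m³ over 3.69×10^14 m² → Δh = 1.33×10^-3 m = 0.133 cm.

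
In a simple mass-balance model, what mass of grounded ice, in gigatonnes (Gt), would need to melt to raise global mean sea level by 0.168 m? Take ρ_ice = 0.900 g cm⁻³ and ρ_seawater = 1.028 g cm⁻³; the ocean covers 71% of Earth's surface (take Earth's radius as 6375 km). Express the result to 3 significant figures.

≈ 6.26×10^4 Gt

Required water volume = Δh × A = 0.168 m × 3.63×10^14 m² = 6.092×10^13 m³.
ρ_w = 1.028 g cm⁻³ = 1028 kg m⁻³, so the mass of water = 6.092×10^13 m³ × 1028 kg m⁻³ = 6.262×10^16 kg = 6.26×10^4 Gt (and the same mass of ice, by conservation).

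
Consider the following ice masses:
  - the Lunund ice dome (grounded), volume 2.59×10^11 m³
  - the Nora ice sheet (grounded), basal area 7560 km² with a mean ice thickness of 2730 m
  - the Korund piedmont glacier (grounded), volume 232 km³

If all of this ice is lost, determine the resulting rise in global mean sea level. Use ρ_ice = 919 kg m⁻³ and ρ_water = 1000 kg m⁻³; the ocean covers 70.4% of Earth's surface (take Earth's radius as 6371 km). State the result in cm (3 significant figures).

Lunund: 2.59×10^11 m³ × (919/1000) = 2.380×10^11 m³ of water.
Nora: ice volume = 7560 km² × 2730 m = 2.064×10^4 km³; 2.064×10^4 × (919/1000) = 1.897×10^4 km³ of water.
Korund: 232 km³ × (919/1000) = 213.2 km³ of water.
Total added water ≈ 1.942×10^13 m³ over 3.59×10^14 m² → Δh = 0.0541 m = 5.41 cm.

≈ 5.41 cm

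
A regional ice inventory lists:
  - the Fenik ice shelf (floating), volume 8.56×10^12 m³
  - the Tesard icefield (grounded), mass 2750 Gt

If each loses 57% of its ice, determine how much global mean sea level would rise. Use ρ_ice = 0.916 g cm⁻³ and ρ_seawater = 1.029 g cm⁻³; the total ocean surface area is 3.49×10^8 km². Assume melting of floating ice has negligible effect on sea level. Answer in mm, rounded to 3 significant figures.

≈ 4.36 mm

The Fenik ice shelf is floating and already displaces its own weight of water, so its melt adds essentially nothing to sea level.
Tesard: 0.57 × 2750 Gt = 1.567×10^15 kg; dividing by ρ_w = 1.029 g cm⁻³ = 1029 kg m⁻³ gives 1.523×10^12 m³ of water.
Total added water ≈ 1.523×10^12 m³ over 3.49×10^14 m² → Δh = 4.36×10^-3 m = 4.36 mm.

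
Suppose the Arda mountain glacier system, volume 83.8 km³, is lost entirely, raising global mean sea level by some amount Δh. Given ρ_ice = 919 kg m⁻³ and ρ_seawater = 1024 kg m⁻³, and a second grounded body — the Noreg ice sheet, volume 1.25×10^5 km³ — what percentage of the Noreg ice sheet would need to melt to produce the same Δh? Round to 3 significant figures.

Equal sea-level rise means equal mass of meltwater, i.e. equal mass of ice lost.
Ice mass of Arda: 7.701×10^13 kg; ice mass of Noreg: 1.149×10^17 kg.
Fraction required = 7.701×10^13 / 1.149×10^17 = 6.70×10^-4 → 0.0670 %.

≈ 0.0670 %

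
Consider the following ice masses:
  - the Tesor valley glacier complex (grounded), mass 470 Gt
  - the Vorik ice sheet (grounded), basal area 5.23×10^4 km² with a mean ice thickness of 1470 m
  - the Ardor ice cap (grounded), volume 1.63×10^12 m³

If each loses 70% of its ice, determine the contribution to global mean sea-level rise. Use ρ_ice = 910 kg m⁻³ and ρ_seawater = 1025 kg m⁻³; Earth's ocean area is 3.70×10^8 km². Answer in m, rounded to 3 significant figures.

Tesor: 0.7 × 470 Gt = 3.290×10^14 kg; dividing by ρ_w = 1025 kg m⁻³ gives 3.210×10^11 m³ of water.
Vorik: ice volume = 5.23×10^4 km² × 1470 m = 7.688×10^4 km³; 0.7 × 7.688×10^4 × (910/1025) = 4.778×10^4 km³ of water.
Ardor: 0.7 × 1.63×10^12 m³ × (910/1025) = 1.013×10^12 m³ of water.
Total added water ≈ 4.911×10^13 m³ over 3.70×10^14 m² → Δh = 0.133 m.

≈ 0.133 m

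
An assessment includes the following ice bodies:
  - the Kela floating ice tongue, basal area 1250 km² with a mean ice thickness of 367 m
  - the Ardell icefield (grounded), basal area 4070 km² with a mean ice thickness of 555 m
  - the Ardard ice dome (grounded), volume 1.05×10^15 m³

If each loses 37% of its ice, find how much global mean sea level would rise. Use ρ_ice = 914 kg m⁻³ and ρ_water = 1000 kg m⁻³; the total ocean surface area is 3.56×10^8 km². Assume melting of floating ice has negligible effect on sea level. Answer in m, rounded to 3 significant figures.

≈ 1.00 m

The Kela floating ice tongue is floating and already displaces its own weight of water, so its melt adds essentially nothing to sea level.
Ardell: ice volume = 4070 km² × 555 m = 2259 km³; 0.37 × 2259 × (914/1000) = 763.9 km³ of water.
Ardard: 0.37 × 1.05×10^15 m³ × (914/1000) = 3.551×10^14 m³ of water.
Total added water ≈ 3.559×10^14 m³ over 3.56×10^14 m² → Δh = 1.00 m.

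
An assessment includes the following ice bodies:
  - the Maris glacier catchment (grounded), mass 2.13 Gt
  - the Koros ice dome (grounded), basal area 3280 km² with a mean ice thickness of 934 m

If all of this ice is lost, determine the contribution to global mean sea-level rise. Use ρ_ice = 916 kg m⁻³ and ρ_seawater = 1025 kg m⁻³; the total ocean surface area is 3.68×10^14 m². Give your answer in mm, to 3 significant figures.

Maris: 2.13 Gt = 2.130×10^12 kg; dividing by ρ_w = 1025 kg m⁻³ gives 2.078×10^9 m³ of water.
Koros: ice volume = 3280 km² × 934 m = 3064 km³; 3064 × (916/1025) = 2738 km³ of water.
Total added water ≈ 2.740×10^12 m³ over 3.68×10^14 m² → Δh = 7.45×10^-3 m = 7.45 mm.

≈ 7.45 mm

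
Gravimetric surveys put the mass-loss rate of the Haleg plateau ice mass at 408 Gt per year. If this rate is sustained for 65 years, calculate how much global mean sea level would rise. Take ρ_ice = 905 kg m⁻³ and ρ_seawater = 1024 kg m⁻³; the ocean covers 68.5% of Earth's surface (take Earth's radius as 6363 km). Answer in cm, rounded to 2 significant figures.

≈ 7.4 cm

Total mass lost = 408 Gt/yr × 65 yr = 2.652×10^4 Gt = 2.652×10^16 kg.
ρ_w = 1024 kg m⁻³, so water volume = 2.652×10^16 / 1024 = 2.590×10^13 m³.
Δh = 2.590×10^13 / 3.49×10^14 = 0.0743 m = 7.4 cm.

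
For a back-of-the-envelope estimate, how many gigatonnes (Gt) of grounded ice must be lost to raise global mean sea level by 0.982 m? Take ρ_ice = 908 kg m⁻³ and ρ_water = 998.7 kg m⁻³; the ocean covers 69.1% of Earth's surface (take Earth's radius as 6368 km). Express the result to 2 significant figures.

≈ 3.5×10^5 Gt

Required water volume = Δh × A = 0.982 m × 3.52×10^14 m² = 3.458×10^14 m³.
ρ_w = 998.7 kg m⁻³, so the mass of water = 3.458×10^14 m³ × 998.7 kg m⁻³ = 3.453×10^17 kg = 3.5×10^5 Gt (and the same mass of ice, by conservation).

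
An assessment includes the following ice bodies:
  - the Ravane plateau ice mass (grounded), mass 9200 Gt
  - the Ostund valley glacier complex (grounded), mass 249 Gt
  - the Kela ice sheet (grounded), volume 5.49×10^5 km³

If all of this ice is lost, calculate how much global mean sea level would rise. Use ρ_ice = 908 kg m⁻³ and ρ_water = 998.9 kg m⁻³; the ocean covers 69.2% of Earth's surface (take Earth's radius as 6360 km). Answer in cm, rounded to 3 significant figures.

Ravane: 9200 Gt = 9.200×10^15 kg; dividing by ρ_w = 998.9 kg m⁻³ gives 9.210×10^12 m³ of water.
Ostund: 249 Gt = 2.490×10^14 kg; dividing by ρ_w = 998.9 kg m⁻³ gives 2.493×10^11 m³ of water.
Kela: 5.49×10^5 km³ × (908/998.9) = 4.990×10^5 km³ of water.
Total added water ≈ 5.085×10^14 m³ over 3.52×10^14 m² → Δh = 1.45 m = 145 cm.

≈ 145 cm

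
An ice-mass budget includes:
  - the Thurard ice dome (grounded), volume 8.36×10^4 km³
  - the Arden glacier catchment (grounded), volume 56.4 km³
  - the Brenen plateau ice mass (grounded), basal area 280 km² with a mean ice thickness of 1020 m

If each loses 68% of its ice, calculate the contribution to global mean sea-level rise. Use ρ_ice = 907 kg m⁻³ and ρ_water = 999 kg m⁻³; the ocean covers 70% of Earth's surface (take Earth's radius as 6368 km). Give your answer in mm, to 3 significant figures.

Thurard: 0.68 × 8.36×10^4 km³ × (907/999) = 5.161×10^4 km³ of water.
Arden: 0.68 × 56.4 km³ × (907/999) = 34.82 km³ of water.
Brenen: ice volume = 280 km² × 1020 m = 285.6 km³; 0.68 × 285.6 × (907/999) = 176.3 km³ of water.
Total added water ≈ 5.182×10^13 m³ over 3.57×10^14 m² → Δh = 0.145 m = 145 mm.

≈ 145 mm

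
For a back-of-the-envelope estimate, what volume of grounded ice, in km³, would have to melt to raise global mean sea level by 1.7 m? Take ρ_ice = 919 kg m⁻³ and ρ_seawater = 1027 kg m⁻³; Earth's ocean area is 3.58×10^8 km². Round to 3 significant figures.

≈ 6.80×10^5 km³

Required water volume = Δh × A = 1.7 m × 3.58×10^14 m² = 6.086×10^14 m³ = 6.086×10^5 km³.
Ice volume = water volume × ρ_w/ρ_ice = 6.086×10^5 × 1027/919 = 6.80×10^5 km³.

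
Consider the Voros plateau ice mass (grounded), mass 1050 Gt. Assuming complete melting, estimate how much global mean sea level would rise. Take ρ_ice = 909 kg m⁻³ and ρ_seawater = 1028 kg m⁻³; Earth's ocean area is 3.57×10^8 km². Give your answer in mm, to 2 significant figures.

≈ 2.9 mm

Voros: 1050 Gt = 1.050×10^15 kg; dividing by ρ_w = 1028 kg m⁻³ gives 1.021×10^12 m³ of water.
Spread over 3.57×10^14 m² of ocean, Δh = 1.021×10^12 / 3.57×10^14 = 2.86×10^-3 m = 2.9 mm.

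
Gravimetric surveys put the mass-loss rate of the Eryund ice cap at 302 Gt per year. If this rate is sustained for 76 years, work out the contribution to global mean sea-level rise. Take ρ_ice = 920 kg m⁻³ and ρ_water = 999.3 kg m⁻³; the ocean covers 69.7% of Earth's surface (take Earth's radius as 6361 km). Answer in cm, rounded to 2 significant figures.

Total mass lost = 302 Gt/yr × 76 yr = 2.295×10^4 Gt = 2.295×10^16 kg.
ρ_w = 999.3 kg m⁻³, so water volume = 2.295×10^16 / 999.3 = 2.297×10^13 m³.
Δh = 2.297×10^13 / 3.54×10^14 = 0.0648 m = 6.5 cm.

≈ 6.5 cm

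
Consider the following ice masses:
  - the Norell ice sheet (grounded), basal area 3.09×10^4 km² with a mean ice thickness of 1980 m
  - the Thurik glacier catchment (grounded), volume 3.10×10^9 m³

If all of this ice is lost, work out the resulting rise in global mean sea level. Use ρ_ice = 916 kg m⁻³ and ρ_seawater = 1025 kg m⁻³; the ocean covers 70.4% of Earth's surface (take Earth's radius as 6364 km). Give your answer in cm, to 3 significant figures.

≈ 15.3 cm

Norell: ice volume = 3.09×10^4 km² × 1980 m = 6.118×10^4 km³; 6.118×10^4 × (916/1025) = 5.468×10^4 km³ of water.
Thurik: 3.10×10^9 m³ × (916/1025) = 2.770×10^9 m³ of water.
Total added water ≈ 5.468×10^13 m³ over 3.58×10^14 m² → Δh = 0.153 m = 15.3 cm.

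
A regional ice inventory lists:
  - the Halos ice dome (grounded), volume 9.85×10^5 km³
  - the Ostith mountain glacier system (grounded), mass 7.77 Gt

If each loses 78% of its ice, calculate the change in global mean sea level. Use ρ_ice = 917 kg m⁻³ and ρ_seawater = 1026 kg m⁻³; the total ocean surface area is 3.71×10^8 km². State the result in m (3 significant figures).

≈ 1.85 m

Halos: 0.78 × 9.85×10^5 km³ × (917/1026) = 6.867×10^5 km³ of water.
Ostith: 0.78 × 7.77 Gt = 6.061×10^12 kg; dividing by ρ_w = 1026 kg m⁻³ gives 5.907×10^9 m³ of water.
Total added water ≈ 6.867×10^14 m³ over 3.71×10^14 m² → Δh = 1.85 m.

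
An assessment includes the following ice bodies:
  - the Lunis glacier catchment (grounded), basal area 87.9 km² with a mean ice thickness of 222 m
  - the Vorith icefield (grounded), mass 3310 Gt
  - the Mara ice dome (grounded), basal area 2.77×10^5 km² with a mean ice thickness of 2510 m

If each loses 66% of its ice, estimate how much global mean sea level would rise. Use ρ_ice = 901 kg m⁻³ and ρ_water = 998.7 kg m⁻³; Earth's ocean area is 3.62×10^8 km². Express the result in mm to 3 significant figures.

≈ 1150 mm

Lunis: ice volume = 87.9 km² × 222 m = 19.51 km³; 0.66 × 19.51 × (901/998.7) = 11.62 km³ of water.
Vorith: 0.66 × 3310 Gt = 2.185×10^15 kg; dividing by ρ_w = 998.7 kg m⁻³ gives 2.187×10^12 m³ of water.
Mara: ice volume = 2.77×10^5 km² × 2510 m = 6.953×10^5 km³; 0.66 × 6.953×10^5 × (901/998.7) = 4.140×10^5 km³ of water.
Total added water ≈ 4.162×10^14 m³ over 3.62×10^14 m² → Δh = 1.15 m = 1150 mm.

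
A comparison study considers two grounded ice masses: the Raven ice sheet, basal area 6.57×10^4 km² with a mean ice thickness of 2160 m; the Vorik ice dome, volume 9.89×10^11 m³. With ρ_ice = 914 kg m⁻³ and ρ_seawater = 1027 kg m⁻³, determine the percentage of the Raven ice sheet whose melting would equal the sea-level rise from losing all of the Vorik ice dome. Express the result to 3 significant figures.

Equal sea-level rise means equal mass of meltwater, i.e. equal mass of ice lost.
Ice mass of Vorik: 9.039×10^14 kg; ice mass of Raven: 1.297×10^17 kg.
Fraction required = 9.039×10^14 / 1.297×10^17 = 6.97×10^-3 → 0.697 %.

≈ 0.697 %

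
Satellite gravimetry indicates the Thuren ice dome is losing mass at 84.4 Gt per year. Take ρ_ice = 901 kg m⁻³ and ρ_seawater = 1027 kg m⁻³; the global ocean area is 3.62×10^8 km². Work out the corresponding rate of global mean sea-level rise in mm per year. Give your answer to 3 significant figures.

ρ_w = 1027 kg m⁻³. Annual water volume added = 84.4 Gt / ρ_w = 8.440×10^13 kg / 1027 kg m⁻³ = 8.218×10^10 m³.
Δh per year = 8.218×10^10 / 3.62×10^14 = 2.27×10^-4 m = 0.227 mm.

≈ 0.227 mm/yr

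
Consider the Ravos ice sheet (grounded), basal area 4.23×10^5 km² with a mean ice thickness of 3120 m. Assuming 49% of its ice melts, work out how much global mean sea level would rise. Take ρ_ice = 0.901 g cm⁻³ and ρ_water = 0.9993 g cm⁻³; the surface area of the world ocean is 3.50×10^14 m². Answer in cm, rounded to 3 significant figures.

Ravos: ice volume = 4.23×10^5 km² × 3120 m = 1.320×10^6 km³; 0.49 × 1.320×10^6 × (901/999.3) = 5.831×10^5 km³ of water.
Spread over 3.50×10^14 m² of ocean, Δh = 5.831×10^14 / 3.50×10^14 = 1.67 m = 167 cm.

≈ 167 cm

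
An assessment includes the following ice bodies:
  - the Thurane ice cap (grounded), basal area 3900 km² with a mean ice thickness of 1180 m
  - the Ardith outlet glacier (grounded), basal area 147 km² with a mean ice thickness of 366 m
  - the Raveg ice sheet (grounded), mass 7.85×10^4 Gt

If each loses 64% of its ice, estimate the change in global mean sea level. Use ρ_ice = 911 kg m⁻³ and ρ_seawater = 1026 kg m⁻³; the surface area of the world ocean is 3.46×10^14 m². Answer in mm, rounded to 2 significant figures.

≈ 150 mm

Thurane: ice volume = 3900 km² × 1180 m = 4602 km³; 0.64 × 4602 × (911/1026) = 2615 km³ of water.
Ardith: ice volume = 147 km² × 366 m = 53.80 km³; 0.64 × 53.80 × (911/1026) = 30.57 km³ of water.
Raveg: 0.64 × 7.85×10^4 Gt = 5.024×10^16 kg; dividing by ρ_w = 1026 kg m⁻³ gives 4.897×10^13 m³ of water.
Total added water ≈ 5.161×10^13 m³ over 3.46×10^14 m² → Δh = 0.149 m = 150 mm.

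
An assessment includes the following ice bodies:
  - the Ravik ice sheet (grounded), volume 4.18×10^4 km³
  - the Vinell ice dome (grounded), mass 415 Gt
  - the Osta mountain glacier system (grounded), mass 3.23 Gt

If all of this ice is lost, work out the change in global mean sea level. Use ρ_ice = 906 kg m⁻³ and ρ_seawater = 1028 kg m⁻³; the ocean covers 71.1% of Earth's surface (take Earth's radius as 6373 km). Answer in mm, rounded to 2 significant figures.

Ravik: 4.18×10^4 km³ × (906/1028) = 3.684×10^4 km³ of water.
Vinell: 415 Gt = 4.150×10^14 kg; dividing by ρ_w = 1028 kg m⁻³ gives 4.037×10^11 m³ of water.
Osta: 3.23 Gt = 3.230×10^12 kg; dividing by ρ_w = 1028 kg m⁻³ gives 3.142×10^9 m³ of water.
Total added water ≈ 3.725×10^13 m³ over 3.63×10^14 m² → Δh = 0.103 m = 100 mm.

≈ 100 mm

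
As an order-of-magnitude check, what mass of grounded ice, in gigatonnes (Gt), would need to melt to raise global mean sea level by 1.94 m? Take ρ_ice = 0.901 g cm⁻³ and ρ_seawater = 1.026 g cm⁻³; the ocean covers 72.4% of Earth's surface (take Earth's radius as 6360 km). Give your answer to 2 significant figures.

≈ 7.3×10^5 Gt

Required water volume = Δh × A = 1.94 m × 3.68×10^14 m² = 7.139×10^14 m³.
ρ_w = 1.026 g cm⁻³ = 1026 kg m⁻³, so the mass of water = 7.139×10^14 m³ × 1026 kg m⁻³ = 7.325×10^17 kg = 7.3×10^5 Gt (and the same mass of ice, by conservation).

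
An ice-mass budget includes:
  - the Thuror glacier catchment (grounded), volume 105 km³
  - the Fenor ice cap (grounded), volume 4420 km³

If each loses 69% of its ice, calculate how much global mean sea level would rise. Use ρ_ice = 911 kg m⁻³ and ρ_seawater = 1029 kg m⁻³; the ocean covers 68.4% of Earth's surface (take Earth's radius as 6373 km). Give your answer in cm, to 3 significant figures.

≈ 0.792 cm

Thuror: 0.69 × 105 km³ × (911/1029) = 64.14 km³ of water.
Fenor: 0.69 × 4420 km³ × (911/1029) = 2700 km³ of water.
Total added water ≈ 2.764×10^12 m³ over 3.49×10^14 m² → Δh = 7.92×10^-3 m = 0.792 cm.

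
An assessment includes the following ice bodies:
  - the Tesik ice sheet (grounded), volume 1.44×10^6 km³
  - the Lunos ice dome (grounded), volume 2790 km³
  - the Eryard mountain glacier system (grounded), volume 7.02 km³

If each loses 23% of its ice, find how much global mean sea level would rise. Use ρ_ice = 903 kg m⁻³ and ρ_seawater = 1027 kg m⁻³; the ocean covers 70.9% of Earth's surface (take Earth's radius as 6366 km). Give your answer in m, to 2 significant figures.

Tesik: 0.23 × 1.44×10^6 km³ × (903/1027) = 2.912×10^5 km³ of water.
Lunos: 0.23 × 2790 km³ × (903/1027) = 564.2 km³ of water.
Eryard: 0.23 × 7.02 km³ × (903/1027) = 1.420 km³ of water.
Total added water ≈ 2.918×10^14 m³ over 3.61×10^14 m² → Δh = 0.808 m.

≈ 0.81 m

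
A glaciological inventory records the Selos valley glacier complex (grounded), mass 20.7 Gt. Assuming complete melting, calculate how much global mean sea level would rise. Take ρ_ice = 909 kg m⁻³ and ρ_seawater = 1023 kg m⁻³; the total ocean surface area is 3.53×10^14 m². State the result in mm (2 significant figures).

≈ 0.057 mm

Selos: 20.7 Gt = 2.070×10^13 kg; dividing by ρ_w = 1023 kg m⁻³ gives 2.023×10^10 m³ of water.
Spread over 3.53×10^14 m² of ocean, Δh = 2.023×10^10 / 3.53×10^14 = 5.73×10^-5 m = 0.057 mm.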